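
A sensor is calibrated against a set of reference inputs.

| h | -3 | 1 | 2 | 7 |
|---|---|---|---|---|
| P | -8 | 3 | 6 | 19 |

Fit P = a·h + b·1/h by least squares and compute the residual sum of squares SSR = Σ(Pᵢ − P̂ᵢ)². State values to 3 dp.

Sums needed: Σh·h = 63, Σh·1/h = 4, Σ1/h·1/h = 2437/1764.
For XᵀP: Σh·P = 172, Σ1/h·P = 239/21.
Δ = 63·(2437/1764) − 4² = 1989/28.
a = (172·(2437/1764) − 4·(239/21))/(1989/28) = 338860/125307; b = (63·(239/21) − 4·172)/(1989/28) = 812/1989.
Residuals: 3464/13923, -14095/125307, 48544/125307, 215/17901; SSR = 28166/125307.

SSR = 0.225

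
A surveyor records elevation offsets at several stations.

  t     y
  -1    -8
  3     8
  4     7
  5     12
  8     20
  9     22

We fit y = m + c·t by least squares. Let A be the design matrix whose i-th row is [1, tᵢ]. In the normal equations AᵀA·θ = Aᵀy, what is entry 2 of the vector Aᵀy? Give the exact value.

478

Entry 2 ↔ basis t, so (Aᵀy)_{2} = Σᵢ (t)·yᵢ = (-1)·(-8) + (3)·(8) + (4)·(7) + (5)·(12) + (8)·(20) + (9)·(22) = 478.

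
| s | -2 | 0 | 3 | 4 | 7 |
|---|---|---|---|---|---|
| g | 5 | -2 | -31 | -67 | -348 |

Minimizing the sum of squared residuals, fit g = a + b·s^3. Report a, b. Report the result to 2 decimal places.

a = -2.86, b = -1.01

The normal system MᵀM·[a, b]ᵀ = Mᵀg is [[5, 426]; [426, 122538]]·[a, b]ᵀ = [-443, -124529]ᵀ.
Determinant 5·122538 − 426² = 431214.
a = ((-443)·122538 − 426·(-124529))/431214 = -205830/71869; b = (5·(-124529) − 426·(-443))/431214 = -433927/431214.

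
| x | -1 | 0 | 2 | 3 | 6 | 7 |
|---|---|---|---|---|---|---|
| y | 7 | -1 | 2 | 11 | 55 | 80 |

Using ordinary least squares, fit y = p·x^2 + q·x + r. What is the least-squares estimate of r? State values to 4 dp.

r = 0.6163

The normal system MᵀM·[p, q, r]ᵀ = Mᵀy is [[3795, 593, 99]; [593, 99, 17]; [99, 17, 6]]·[p, q, r]ᵀ = [6014, 920, 154]ᵀ.
Row-reducing yields p = 15239/7332, q = -39867/12220, r = 5648/9165.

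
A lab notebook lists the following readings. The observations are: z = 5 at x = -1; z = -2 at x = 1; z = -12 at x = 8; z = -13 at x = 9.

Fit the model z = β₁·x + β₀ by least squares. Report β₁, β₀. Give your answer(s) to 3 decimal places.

β₁ = -1.692, β₀ = 1.692

The normal system MᵀM·[β₁, β₀]ᵀ = Mᵀz is [[147, 17]; [17, 4]]·[β₁, β₀]ᵀ = [-220, -22]ᵀ.
det = 147·4 − 17² = 299.
β₁ = ((-220)·4 − 17·(-22))/299 = -22/13; β₀ = (147·(-22) − 17·(-220))/299 = 22/13.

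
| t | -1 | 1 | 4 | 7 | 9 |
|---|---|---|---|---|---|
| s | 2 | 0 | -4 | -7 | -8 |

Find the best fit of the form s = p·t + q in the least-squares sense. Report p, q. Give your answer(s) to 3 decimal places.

Forming MᵀM = [[148, 20]; [20, 5]] and Mᵀs = [-139, -17]ᵀ gives MᵀM·[p, q]ᵀ = Mᵀs.
Determinant 148·5 − 20² = 340.
p = ((-139)·5 − 20·(-17))/340 = -71/68; q = (148·(-17) − 20·(-139))/340 = 66/85.

p = -1.044, q = 0.776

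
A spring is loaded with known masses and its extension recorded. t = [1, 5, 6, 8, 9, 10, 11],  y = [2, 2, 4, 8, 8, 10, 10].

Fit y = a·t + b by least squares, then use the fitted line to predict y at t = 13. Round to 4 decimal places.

ŷ = 11.8831

Sums needed: Σt·t = 428, Σt = 50, Σ1 = 7.
Moment sums: Σt·y = 382, Σy = 44.
Normal equations: [[428, 50]; [50, 7]]·[a, b]ᵀ = [382, 44]ᵀ.
Determinant 428·7 − 50² = 496.
a = (382·7 − 50·44)/496 = 237/248; b = (428·44 − 50·382)/496 = -67/124.
At t = 13: ŷ = (237/248)·(13) + (-67/124)·(1) = 2947/248.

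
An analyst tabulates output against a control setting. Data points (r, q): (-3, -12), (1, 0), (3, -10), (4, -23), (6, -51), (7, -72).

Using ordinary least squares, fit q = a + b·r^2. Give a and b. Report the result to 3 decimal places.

From the data, Σ1 = 6, Σr^2 = 120, Σr^2·r^2 = 4116.
For Mᵀq: Σq = -168, Σr^2·q = -5930.
Eliminating b: 4116·(row 1) − 120·(row 2) gives 10296·a = 4116·(-168) − 120·(-5930) = 20112, so a = 838/429.
Then b = ((-5930) − 120·(838/429))/4116 = -1285/858.

a = 1.953, b = -1.498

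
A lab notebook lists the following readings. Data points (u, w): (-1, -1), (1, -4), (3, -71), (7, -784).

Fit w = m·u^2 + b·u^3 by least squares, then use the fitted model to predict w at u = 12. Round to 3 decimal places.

ŵ = -3758.280

From the data, Σu^2·u^2 = 2484, Σu^2·u^3 = 17050, Σu^3·u^3 = 118380.
Right-hand side: Σu^2·w = -39060, Σu^3·w = -270832.
So XᵀX·[m, b]ᵀ = Xᵀw: [[2484, 17050]; [17050, 118380]]·[m, b]ᵀ = [-39060, -270832]ᵀ.
Determinant 2484·118380 − 17050² = 3353420.
m = ((-39060)·118380 − 17050·(-270832))/3353420 = -311860/167671; b = (2484·(-270832) − 17050·(-39060))/3353420 = -1693422/838355.
At u = 12: ŵ = (-311860/167671)·(144) + (-1693422/838355)·(1728) = -3150772416/838355.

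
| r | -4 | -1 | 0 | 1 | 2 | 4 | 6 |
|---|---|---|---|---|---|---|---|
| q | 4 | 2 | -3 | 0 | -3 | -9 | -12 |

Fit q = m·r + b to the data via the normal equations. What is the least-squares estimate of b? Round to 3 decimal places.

b = -1.097

Setting ∂/∂m … = 0 gives: 74·m + 8·b = -132;  8·m + 7·b = -21.
Eliminating b: 7·(row 1) − 8·(row 2) gives 454·m = 7·(-132) − 8·(-21) = -756, so m = -378/227.
Then b = ((-21) − 8·(-378/227))/7 = -249/227.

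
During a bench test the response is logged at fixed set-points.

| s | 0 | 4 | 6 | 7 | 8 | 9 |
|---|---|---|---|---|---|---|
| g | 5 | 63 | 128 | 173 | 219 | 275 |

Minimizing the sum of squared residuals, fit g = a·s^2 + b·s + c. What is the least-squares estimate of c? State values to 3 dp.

Forming AᵀA = [[14610, 1864, 246]; [1864, 246, 34]; [246, 34, 6]] and Aᵀg = [50384, 6458, 863]ᵀ gives AᵀA·[a, b, c]ᵀ = Aᵀg.
Solving the 3×3 system (Gaussian elimination) gives a = 6325/2038, b = 20827/10190, c = 51017/10190.

c = 5.007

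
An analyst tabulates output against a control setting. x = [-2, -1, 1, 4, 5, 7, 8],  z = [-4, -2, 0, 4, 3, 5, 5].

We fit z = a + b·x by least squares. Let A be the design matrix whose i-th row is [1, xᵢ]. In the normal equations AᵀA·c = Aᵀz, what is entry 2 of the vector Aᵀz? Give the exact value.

116

Entry 2 ↔ basis x, so (Aᵀz)_{2} = Σᵢ (x)·zᵢ = (-2)·(-4) + (-1)·(-2) + (1)·(0) + (4)·(4) + (5)·(3) + (7)·(5) + (8)·(5) = 116.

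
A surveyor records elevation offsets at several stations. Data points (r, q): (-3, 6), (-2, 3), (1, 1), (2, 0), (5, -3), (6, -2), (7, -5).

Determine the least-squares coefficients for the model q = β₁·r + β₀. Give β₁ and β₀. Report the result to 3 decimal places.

Setting ∂/∂β₁ … = 0 gives: 128·β₁ + 16·β₀ = -85;  16·β₁ + 7·β₀ = 0.
(Σr·r = 128, Σr = 16, Σ1 = 7, Σr·q = -85, Σq = 0.)
Determinant 128·7 − 16² = 640.
β₁ = ((-85)·7 − 16·0)/640 = -119/128; β₀ = (128·0 − 16·(-85))/640 = 17/8.

β₁ = -0.930, β₀ = 2.125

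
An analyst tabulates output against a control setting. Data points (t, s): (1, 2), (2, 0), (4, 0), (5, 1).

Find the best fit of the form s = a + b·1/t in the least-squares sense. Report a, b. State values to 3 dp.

Normal-equation sums: Σ1 = 4, Σ1/t = 39/20, Σ1/t·1/t = 541/400.
For Xᵀs: Σs = 3, Σ1/t·s = 11/5.
XᵀX·[a, b]ᵀ = Xᵀs becomes [[4, 39/20]; [39/20, 541/400]]·[a, b]ᵀ = [3, 11/5]ᵀ.
Eliminating b: (541/400)·(row 1) − (39/20)·(row 2) gives (643/400)·a = (541/400)·3 − (39/20)·(11/5) = -93/400, so a = -93/643.
Then b = ((11/5) − (39/20)·(-93/643))/(541/400) = 1180/643.

a = -0.145, b = 1.835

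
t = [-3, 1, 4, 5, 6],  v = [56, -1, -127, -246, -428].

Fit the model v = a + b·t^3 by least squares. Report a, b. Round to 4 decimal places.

a = 1.4808, b = -1.9879

Forming AᵀA = [[5, 379]; [379, 67107]] and Aᵀv = [-746, -132839]ᵀ gives AᵀA·[a, b]ᵀ = Aᵀv.
Δ = 5·67107 − 379² = 191894.
a = ((-746)·67107 − 379·(-132839))/191894 = 284159/191894; b = (5·(-132839) − 379·(-746))/191894 = -381461/191894.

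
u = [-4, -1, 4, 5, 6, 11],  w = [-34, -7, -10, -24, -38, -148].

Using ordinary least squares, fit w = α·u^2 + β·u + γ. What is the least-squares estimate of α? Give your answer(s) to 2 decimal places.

Normal-equation sums: Σu^2·u^2 = 17075, Σu^2·u = 1671, Σu^2 = 215, Σu·u = 215, Σu = 21, Σ1 = 6.
Moment sums: Σu^2·w = -20587, Σu·w = -1873, Σw = -261.
Inverting the 3×3 Gram matrix, [α, β, γ]ᵀ = [-2125143/1446992, 3982721/1446992, -366359/723496]ᵀ.

α = -1.47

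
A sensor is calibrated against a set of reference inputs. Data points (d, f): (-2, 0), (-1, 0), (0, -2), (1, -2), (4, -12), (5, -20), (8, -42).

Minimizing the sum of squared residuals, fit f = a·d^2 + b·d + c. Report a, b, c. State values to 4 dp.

Sums needed: Σd^2·d^2 = 4995, Σd^2·d = 693, Σd^2 = 111, Σd·d = 111, Σd = 15, Σ1 = 7.
For Xᵀf: Σd^2·f = -3382, Σd·f = -486, Σf = -78.
XᵀX·[a, b, c]ᵀ = Xᵀf becomes [[4995, 693, 111]; [693, 111, 15]; [111, 15, 7]]·[a, b, c]ᵀ = [-3382, -486, -78]ᵀ.
Inverting the 3×3 Gram matrix, [a, b, c]ᵀ = [-14020/27963, -3572/3107, -6794/9321]ᵀ.

a = -0.5014, b = -1.1497, c = -0.7289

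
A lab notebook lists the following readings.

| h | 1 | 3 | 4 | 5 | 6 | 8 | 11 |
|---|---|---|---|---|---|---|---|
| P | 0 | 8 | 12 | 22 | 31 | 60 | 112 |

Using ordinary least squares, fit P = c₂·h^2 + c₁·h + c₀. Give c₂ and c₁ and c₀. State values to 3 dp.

c₂ = 0.966, c₁ = -0.344, c₀ = -0.686

With design matrix A, AᵀA = [[20996, 2276, 272]; [2276, 272, 38]; [272, 38, 7]] and AᵀP = [19322, 2080, 245]ᵀ.
Row-reducing yields c₂ = 19495/20172, c₁ = -6937/20172, c₀ = -2307/3362.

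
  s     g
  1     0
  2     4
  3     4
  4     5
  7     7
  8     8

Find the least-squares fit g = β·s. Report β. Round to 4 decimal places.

β = 1.0699

Compute the Gram sums: Σs·s = 143.
And Σs·g = 153.
Normal equations: [[143]]·[β]ᵀ = [153]ᵀ.
β = 153/143 = 1.06993.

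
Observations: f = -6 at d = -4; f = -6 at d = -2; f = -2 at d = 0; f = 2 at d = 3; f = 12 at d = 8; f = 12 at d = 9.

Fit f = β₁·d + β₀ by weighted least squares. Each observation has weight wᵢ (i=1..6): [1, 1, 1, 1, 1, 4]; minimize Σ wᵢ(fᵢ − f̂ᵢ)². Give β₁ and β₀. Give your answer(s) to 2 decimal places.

The normal equations are: 417·β₁ + 41·β₀ = 570;  41·β₁ + 9·β₀ = 48.
(Σwᵢ·d·d = 417, Σwᵢ·d = 41, Σwᵢ·1 = 9, Σwᵢ·d·f = 570, Σwᵢ·f = 48.)
Δ = 417·9 − 41² = 2072.
β₁ = (570·9 − 41·48)/2072 = 1581/1036; β₀ = (417·48 − 41·570)/2072 = -1677/1036.

β₁ = 1.53, β₀ = -1.62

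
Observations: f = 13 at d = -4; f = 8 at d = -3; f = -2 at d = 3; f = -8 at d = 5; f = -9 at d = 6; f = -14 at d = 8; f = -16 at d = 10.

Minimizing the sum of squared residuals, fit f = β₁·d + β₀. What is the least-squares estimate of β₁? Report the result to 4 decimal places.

Normal-equation sums: Σd·d = 259, Σd = 25, Σ1 = 7.
For Aᵀf: Σd·f = -448, Σf = -28.
So AᵀA·[β₁, β₀]ᵀ = Aᵀf: [[259, 25]; [25, 7]]·[β₁, β₀]ᵀ = [-448, -28]ᵀ.
Eliminating β₀: 7·(row 1) − 25·(row 2) gives 1188·β₁ = 7·(-448) − 25·(-28) = -2436, so β₁ = -203/99.
Then β₀ = ((-28) − 25·(-203/99))/7 = 329/99.

β₁ = -2.0505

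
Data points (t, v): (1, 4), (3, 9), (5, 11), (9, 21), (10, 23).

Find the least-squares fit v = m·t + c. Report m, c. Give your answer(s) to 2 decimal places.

m = 2.10, c = 1.85

Setting ∂/∂m … = 0 gives: 216·m + 28·c = 505;  28·m + 5·c = 68.
(Σt·t = 216, Σt = 28, Σ1 = 5, Σt·v = 505, Σv = 68.)
det = 216·5 − 28² = 296.
m = (505·5 − 28·68)/296 = 621/296; c = (216·68 − 28·505)/296 = 137/74.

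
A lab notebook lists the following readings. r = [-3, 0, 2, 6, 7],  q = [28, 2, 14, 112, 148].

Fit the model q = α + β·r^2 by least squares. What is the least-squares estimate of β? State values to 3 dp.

Forming MᵀM = [[5, 98]; [98, 3794]] and Mᵀq = [304, 11592]ᵀ gives MᵀM·[α, β]ᵀ = Mᵀq.
det = 5·3794 − 98² = 9366.
α = (304·3794 − 98·11592)/9366 = 1240/669; β = (5·11592 − 98·304)/9366 = 2012/669.

β = 3.007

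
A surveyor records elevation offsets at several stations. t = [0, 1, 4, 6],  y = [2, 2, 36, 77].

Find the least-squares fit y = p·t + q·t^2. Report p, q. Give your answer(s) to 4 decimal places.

The normal system MᵀM·[p, q]ᵀ = Mᵀy is [[53, 281]; [281, 1553]]·[p, q]ᵀ = [608, 3350]ᵀ.
Eliminating q: 1553·(row 1) − 281·(row 2) gives 3348·p = 1553·608 − 281·3350 = 2874, so p = 479/558.
Then q = (3350 − 281·(479/558))/1553 = 1117/558.

p = 0.8584, q = 2.0018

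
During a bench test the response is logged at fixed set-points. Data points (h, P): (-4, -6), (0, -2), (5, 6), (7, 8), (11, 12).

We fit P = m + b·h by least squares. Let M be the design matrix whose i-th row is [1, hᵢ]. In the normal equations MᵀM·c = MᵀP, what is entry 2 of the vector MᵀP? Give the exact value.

242

Entry 2 ↔ basis h, so (MᵀP)_{2} = Σᵢ (h)·Pᵢ = (-4)·(-6) + (0)·(-2) + (5)·(6) + (7)·(8) + (11)·(12) = 242.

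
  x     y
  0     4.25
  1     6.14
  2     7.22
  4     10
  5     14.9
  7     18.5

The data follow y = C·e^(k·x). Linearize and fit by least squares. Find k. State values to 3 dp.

k = 0.208

Let Y = ln y. Fitting Y = k·x + ln C by least squares:
Σx = 19.0000, Σ(x)² = 95.0000, Σln y = 13.1603, Σx·ln y = 48.9101.
Equations: 95.0000·k + 19.0000·ln C = 48.9101;  19.0000·k + 6·ln C = 13.1603.
Solving (det = 209.0000): k = 0.20772, ln C = 1.53559.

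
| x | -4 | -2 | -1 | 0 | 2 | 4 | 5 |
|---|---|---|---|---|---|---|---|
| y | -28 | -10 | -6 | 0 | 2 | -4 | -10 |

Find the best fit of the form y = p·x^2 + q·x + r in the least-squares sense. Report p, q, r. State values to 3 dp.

MᵀM·[p, q, r]ᵀ = Mᵀy reads: 1170·p + 124·q + 66·r = -800;  124·p + 66·q + 4·r = 76;  66·p + 4·q + 7·r = -56.
Inverting the 3×3 Gram matrix, [p, q, r]ᵀ = [-46636/48041, 144590/48041, -27240/48041]ᵀ.

p = -0.971, q = 3.010, r = -0.567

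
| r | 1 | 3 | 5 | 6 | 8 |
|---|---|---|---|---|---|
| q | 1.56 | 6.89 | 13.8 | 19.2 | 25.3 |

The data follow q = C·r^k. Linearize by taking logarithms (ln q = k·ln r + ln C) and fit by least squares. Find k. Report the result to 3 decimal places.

Linearized form: ln q = k·ln r + ln C. From the 5 transformed points,
XᵀX = [[11.3317, 6.5793]; [6.5793, 5]], rhs = [18.3574, 11.1851]ᵀ  (here Σln r = 6.5793, Σ(ln r)² = 11.3317, Σln q = 11.1851, Σln r·ln q = 18.3574).
Δ = 11.3317·5 − (6.5793)² = 13.3720; k = (18.3574·5 − 6.5793·11.1851)/13.3720 = 1.36083, ln C = (11.3317·11.1851 − 6.5793·18.3574)/13.3720 = 0.44637.

k = 1.361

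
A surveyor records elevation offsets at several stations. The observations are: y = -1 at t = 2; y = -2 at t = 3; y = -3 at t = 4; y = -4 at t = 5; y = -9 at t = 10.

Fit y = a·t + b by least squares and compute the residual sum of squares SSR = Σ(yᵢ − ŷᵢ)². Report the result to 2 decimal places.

SSR = 0.00

Setting ∂/∂a … = 0 gives: 154·a + 24·b = -130;  24·a + 5·b = -19.
(Σt·t = 154, Σt = 24, Σ1 = 5, Σt·y = -130, Σy = -19.)
det = 154·5 − 24² = 194.
a = ((-130)·5 − 24·(-19))/194 = -1; b = (154·(-19) − 24·(-130))/194 = 1.
Residuals: 0, 0, 0, 0, 0; SSR = 0.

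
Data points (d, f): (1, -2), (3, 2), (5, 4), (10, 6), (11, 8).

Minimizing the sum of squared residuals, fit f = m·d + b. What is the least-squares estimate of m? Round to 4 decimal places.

Normal-equation sums: Σd·d = 256, Σd = 30, Σ1 = 5.
And Σd·f = 172, Σf = 18.
Eliminating b: 5·(row 1) − 30·(row 2) gives 380·m = 5·172 − 30·18 = 320, so m = 16/19.
Then b = (18 − 30·(16/19))/5 = -138/95.

m = 0.8421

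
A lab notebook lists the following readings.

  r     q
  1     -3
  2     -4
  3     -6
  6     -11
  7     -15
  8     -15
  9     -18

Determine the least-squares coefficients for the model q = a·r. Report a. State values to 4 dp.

a = -1.9754

From the data, Σr·r = 244.
And Σr·q = -482.
MᵀM·[a]ᵀ = Mᵀq becomes [[244]]·[a]ᵀ = [-482]ᵀ.
Hence a = -482 / 244 ≈ -1.97541.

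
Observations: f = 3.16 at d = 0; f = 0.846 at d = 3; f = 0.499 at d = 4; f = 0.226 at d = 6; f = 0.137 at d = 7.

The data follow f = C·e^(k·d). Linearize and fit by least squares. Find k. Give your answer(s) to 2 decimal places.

k = -0.45

Taking logs, ln f = k·d + ln C, so regress ln f on d.
Σd = 20.0000, Σ(d)² = 110.0000, Σln f = -3.1868, Σd·ln f = -26.1200.
Equations: 110.0000·k + 20.0000·ln C = -26.1200;  20.0000·k + 5·ln C = -3.1868.
Slope k = (n·Σd·ln f − Σd·Σln f)/(n·Σ(d)² − (Σd)²) = (5·-26.1200 − 20.0000·-3.1868)/150.0000 = -0.44576; ln C = (Σln f − k·Σd)/n = 1.14568.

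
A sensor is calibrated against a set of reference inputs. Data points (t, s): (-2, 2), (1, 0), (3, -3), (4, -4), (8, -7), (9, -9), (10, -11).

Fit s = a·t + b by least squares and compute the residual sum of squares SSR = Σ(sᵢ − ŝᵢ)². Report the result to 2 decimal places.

The normal system XᵀX·[a, b]ᵀ = Xᵀs is [[275, 33]; [33, 7]]·[a, b]ᵀ = [-276, -32]ᵀ.
Eliminating b: 7·(row 1) − 33·(row 2) gives 836·a = 7·(-276) − 33·(-32) = -876, so a = -219/209.
Then b = ((-32) − 33·(-219/209))/7 = 7/19.
Residuals: -97/209, 142/209, -47/209, -37/209, 212/209, 13/209, -186/209; SSR = 540/209.

SSR = 2.58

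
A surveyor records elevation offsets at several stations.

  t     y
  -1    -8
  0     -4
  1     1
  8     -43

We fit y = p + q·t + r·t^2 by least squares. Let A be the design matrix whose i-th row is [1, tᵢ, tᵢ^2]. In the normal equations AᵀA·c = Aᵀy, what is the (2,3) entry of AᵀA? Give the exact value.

512

Row 2 ↔ basis t, column 3 ↔ basis t^2, so (AᵀA)_{2,3} = Σᵢ (t)·(t^2) = (-1)·(1) + (0)·(0) + (1)·(1) + (8)·(64) = 512.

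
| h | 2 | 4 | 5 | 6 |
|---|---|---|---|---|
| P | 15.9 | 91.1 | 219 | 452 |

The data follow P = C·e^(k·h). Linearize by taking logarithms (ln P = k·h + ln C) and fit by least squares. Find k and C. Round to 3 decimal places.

With ln Pᵢ as the transformed response and hᵢ as the regressor:
XᵀX = [[81.0000, 17.0000]; [17.0000, 4]], rhs = [87.2079, 18.7810]ᵀ  (here Σh = 17.0000, Σ(h)² = 81.0000, Σln P = 18.7810, Σh·ln P = 87.2079).
Δ = 81.0000·4 − (17.0000)² = 35.0000; k = (87.2079·4 − 17.0000·18.7810)/35.0000 = 0.84440, ln C = (81.0000·18.7810 − 17.0000·87.2079)/35.0000 = 1.10654, so C = exp(1.10654) = 3.02387.

k = 0.844, C = 3.024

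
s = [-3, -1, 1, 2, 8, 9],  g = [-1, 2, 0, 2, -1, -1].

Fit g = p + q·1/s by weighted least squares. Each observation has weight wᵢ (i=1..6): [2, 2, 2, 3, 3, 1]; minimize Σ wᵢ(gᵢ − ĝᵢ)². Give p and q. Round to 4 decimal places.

p = 0.3331, q = -0.2502

Sums needed: Σwᵢ·1 = 13, Σwᵢ·1/s = 95/72, Σwᵢ·1/s·1/s = 26083/5184.
Moment sums: Σwᵢ·g = 4, Σwᵢ·1/s·g = -59/72.
XᵀWX·[p, q]ᵀ = XᵀWg becomes [[13, 95/72]; [95/72, 26083/5184]]·[p, q]ᵀ = [4, -59/72]ᵀ.
Eliminating q: (26083/5184)·(row 1) − (95/72)·(row 2) gives (55009/864)·p = (26083/5184)·4 − (95/72)·(-59/72) = 109937/5184, so p = 109937/330054.
Then q = ((-59/72) − (95/72)·(109937/330054))/(26083/5184) = -13764/55009.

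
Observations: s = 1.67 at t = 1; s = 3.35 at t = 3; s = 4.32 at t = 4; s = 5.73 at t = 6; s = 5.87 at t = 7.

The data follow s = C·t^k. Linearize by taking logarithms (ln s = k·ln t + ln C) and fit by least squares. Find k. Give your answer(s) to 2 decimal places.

k = 0.67

Let Y = ln s. Fitting Y = k·ln t + ln C by least squares:
XᵀX = [[10.1257, 6.2226]; [6.2226, 5]], rhs = [9.9286, 6.7006]ᵀ  (here Σln t = 6.2226, Σ(ln t)² = 10.1257, Σln s = 6.7006, Σln t·ln s = 9.9286).
Δ = 10.1257·5 − (6.2226)² = 11.9082; k = (9.9286·5 − 6.2226·6.7006)/11.9082 = 0.66742, ln C = (10.1257·6.7006 − 6.2226·9.9286)/11.9082 = 0.50951.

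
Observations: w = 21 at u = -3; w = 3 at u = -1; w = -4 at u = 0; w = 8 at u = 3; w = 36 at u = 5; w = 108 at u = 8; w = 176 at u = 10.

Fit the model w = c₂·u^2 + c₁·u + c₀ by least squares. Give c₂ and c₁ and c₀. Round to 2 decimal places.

AᵀA·[c₂, c₁, c₀]ᵀ = Aᵀw reads: 14884·c₂ + 1636·c₁ + 208·c₀ = 25676;  1636·c₂ + 208·c₁ + 22·c₀ = 2762;  208·c₂ + 22·c₁ + 7·c₀ = 348.
Solving the 3×3 system (Gaussian elimination) gives c₂ = 47707/23688, c₁ = -158657/71064, c₀ = -110603/35532.

c₂ = 2.01, c₁ = -2.23, c₀ = -3.11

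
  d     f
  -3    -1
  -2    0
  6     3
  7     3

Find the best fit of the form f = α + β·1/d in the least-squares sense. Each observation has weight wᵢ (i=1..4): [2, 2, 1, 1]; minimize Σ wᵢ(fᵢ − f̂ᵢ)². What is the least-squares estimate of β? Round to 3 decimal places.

From the data, Σwᵢ·1 = 6, Σwᵢ·1/d = -19/14, Σwᵢ·1/d·1/d = 151/196.
Moment sums: Σwᵢ·f = 4, Σwᵢ·1/d·f = 67/42.
AᵀWA·[α, β]ᵀ = AᵀWf becomes [[6, -19/14]; [-19/14, 151/196]]·[α, β]ᵀ = [4, 67/42]ᵀ.
Δ = 6·(151/196) − (-19/14)² = 545/196.
α = (4·(151/196) − (-19/14)·(67/42))/(545/196) = 617/327; β = (6·(67/42) − (-19/14)·4)/(545/196) = 588/109.

β = 5.394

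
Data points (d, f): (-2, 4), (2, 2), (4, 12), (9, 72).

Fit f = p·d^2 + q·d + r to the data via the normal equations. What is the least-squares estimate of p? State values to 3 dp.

The normal equations are: 6849·p + 793·q + 105·r = 6048;  793·p + 105·q + 13·r = 692;  105·p + 13·q + 4·r = 90.
Inverting the 3×3 Gram matrix, [p, q, r]ᵀ = [50791/52742, -29871/52742, -24744/26371]ᵀ.

p = 0.963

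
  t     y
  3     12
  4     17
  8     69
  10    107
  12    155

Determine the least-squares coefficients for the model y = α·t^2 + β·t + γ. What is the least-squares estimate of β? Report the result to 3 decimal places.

Forming MᵀM = [[35169, 3331, 333]; [3331, 333, 37]; [333, 37, 5]] and Mᵀy = [37816, 3586, 360]ᵀ gives MᵀM·[α, β, γ]ᵀ = Mᵀy.
Row-reducing yields α = 25173/22171, β = -23282/22171, γ = 92077/22171.

β = -1.050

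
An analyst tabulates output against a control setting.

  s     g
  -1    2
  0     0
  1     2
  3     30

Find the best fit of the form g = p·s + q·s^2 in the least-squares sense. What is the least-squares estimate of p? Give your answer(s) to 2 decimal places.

p = 0.39

Sums needed: Σs·s = 11, Σs·s^2 = 27, Σs^2·s^2 = 83.
And Σs·g = 90, Σs^2·g = 274.
Normal equations: [[11, 27]; [27, 83]]·[p, q]ᵀ = [90, 274]ᵀ.
Eliminating q: 83·(row 1) − 27·(row 2) gives 184·p = 83·90 − 27·274 = 72, so p = 9/23.
Then q = (274 − 27·(9/23))/83 = 73/23.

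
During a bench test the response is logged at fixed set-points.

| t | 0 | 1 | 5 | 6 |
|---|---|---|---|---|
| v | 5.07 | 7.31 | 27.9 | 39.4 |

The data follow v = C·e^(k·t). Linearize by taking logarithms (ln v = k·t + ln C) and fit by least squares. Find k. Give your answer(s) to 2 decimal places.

Let Y = ln v. Fitting Y = k·t + ln C by least squares:
AᵀA = [[62.0000, 12.0000]; [12.0000, 4]], rhs = [40.6750, 10.6150]ᵀ  (here Σt = 12.0000, Σ(t)² = 62.0000, Σln v = 10.6150, Σt·ln v = 40.6750).
Solving (det = 104.0000): k = 0.33962, ln C = 1.63489.

k = 0.34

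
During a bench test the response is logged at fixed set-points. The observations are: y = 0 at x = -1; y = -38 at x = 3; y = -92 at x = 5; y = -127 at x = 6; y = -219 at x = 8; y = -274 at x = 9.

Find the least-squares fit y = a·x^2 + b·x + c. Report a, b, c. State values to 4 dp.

a = -3.0182, b = -3.1879, c = -0.4061

Sums needed: Σx^2·x^2 = 12660, Σx^2·x = 1608, Σx^2 = 216, Σx·x = 216, Σx = 30, Σ1 = 6.
For Mᵀy: Σx^2·y = -43424, Σx·y = -5554, Σy = -750.
MᵀM·[a, b, c]ᵀ = Mᵀy becomes [[12660, 1608, 216]; [1608, 216, 30]; [216, 30, 6]]·[a, b, c]ᵀ = [-43424, -5554, -750]ᵀ.
Solving the 3×3 system (Gaussian elimination) gives a = -166/55, b = -526/165, c = -67/165.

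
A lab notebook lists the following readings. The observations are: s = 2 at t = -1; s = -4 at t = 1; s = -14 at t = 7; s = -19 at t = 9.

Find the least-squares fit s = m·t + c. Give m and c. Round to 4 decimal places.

Sums needed: Σt·t = 132, Σt = 16, Σ1 = 4.
Moment sums: Σt·s = -275, Σs = -35.
So XᵀX·[m, c]ᵀ = Xᵀs: [[132, 16]; [16, 4]]·[m, c]ᵀ = [-275, -35]ᵀ.
Δ = 132·4 − 16² = 272.
m = ((-275)·4 − 16·(-35))/272 = -135/68; c = (132·(-35) − 16·(-275))/272 = -55/68.

m = -1.9853, c = -0.8088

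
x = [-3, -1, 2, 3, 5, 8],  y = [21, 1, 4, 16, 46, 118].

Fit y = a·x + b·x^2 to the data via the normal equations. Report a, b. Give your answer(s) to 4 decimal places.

a = -0.8659, b = 1.9612

Entries of MᵀM: Σx·x = 112, Σx·x^2 = 644, Σx^2·x^2 = 4900.
Moment sums: Σx·y = 1166, Σx^2·y = 9052.
So MᵀM·[a, b]ᵀ = Mᵀy: [[112, 644]; [644, 4900]]·[a, b]ᵀ = [1166, 9052]ᵀ.
Eliminating b: 4900·(row 1) − 644·(row 2) gives 134064·a = 4900·1166 − 644·9052 = -116088, so a = -691/798.
Then b = (9052 − 644·(-691/798))/4900 = 1565/798.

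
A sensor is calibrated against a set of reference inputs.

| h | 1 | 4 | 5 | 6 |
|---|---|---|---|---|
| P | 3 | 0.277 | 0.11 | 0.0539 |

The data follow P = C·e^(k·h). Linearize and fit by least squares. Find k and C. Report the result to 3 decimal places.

k = -0.810, C = 6.773

Taking logs, ln P = k·h + ln C, so regress ln P on h.
XᵀX = [[78.0000, 16.0000]; [16.0000, 4]], rhs = [-32.5965, -5.3130]ᵀ  (here Σh = 16.0000, Σ(h)² = 78.0000, Σln P = -5.3130, Σh·ln P = -32.5965).
Slope k = (n·Σh·ln P − Σh·Σln P)/(n·Σ(h)² − (Σh)²) = (4·-32.5965 − 16.0000·-5.3130)/56.0000 = -0.81031; ln C = (Σln P − k·Σh)/n = 1.91299, so C = exp(1.91299) = 6.77331.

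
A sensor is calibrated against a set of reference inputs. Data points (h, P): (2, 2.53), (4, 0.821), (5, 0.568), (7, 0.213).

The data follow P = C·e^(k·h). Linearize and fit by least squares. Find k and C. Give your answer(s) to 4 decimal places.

Linearized form: ln P = k·h + ln C. From the 4 transformed points,
Σh = 18.0000, Σ(h)² = 94.0000, Σln P = -1.3811, Σh·ln P = -12.5859.
Equations: 94.0000·k + 18.0000·ln C = -12.5859;  18.0000·k + 4·ln C = -1.3811.
Δ = 94.0000·4 − (18.0000)² = 52.0000; k = (-12.5859·4 − 18.0000·-1.3811)/52.0000 = -0.49007, ln C = (94.0000·-1.3811 − 18.0000·-12.5859)/52.0000 = 1.86004, so C = exp(1.86004) = 6.42397.

k = -0.4901, C = 6.4240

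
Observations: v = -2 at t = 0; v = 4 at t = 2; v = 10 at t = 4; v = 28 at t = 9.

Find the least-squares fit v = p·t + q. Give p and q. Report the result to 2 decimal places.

p = 3.35, q = -2.57

With design matrix A, AᵀA = [[101, 15]; [15, 4]] and Aᵀv = [300, 40]ᵀ.
det = 101·4 − 15² = 179.
p = (300·4 − 15·40)/179 = 600/179; q = (101·40 − 15·300)/179 = -460/179.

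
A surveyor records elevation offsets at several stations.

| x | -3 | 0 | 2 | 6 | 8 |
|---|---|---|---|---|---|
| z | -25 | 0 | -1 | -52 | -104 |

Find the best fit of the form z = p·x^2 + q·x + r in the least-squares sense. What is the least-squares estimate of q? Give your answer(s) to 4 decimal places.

q = 2.8870

Normal-equation sums: Σx^2·x^2 = 5489, Σx^2·x = 709, Σx^2 = 113, Σx·x = 113, Σx = 13, Σ1 = 5.
Right-hand side: Σx^2·z = -8757, Σx·z = -1071, Σz = -182.
AᵀA·[p, q, r]ᵀ = Aᵀz becomes [[5489, 709, 113]; [709, 113, 13]; [113, 13, 5]]·[p, q, r]ᵀ = [-8757, -1071, -182]ᵀ.
Inverting the 3×3 Gram matrix, [p, q, r]ᵀ = [-3559/1788, 2581/894, 643/596]ᵀ.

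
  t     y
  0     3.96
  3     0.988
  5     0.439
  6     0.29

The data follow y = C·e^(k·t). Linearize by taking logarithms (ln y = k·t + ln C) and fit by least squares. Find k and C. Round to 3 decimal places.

Linearized form: ln y = k·t + ln C. From the 4 transformed points,
Sums: Σt = 14.0000, Σ(t)² = 70.0000, Σln y = -0.6970, Σt·ln y = -11.5797.
Normal system: [[70.0000, 14.0000]; [14.0000, 4]]·[k, ln C]ᵀ = [-11.5797, -0.6970]ᵀ.
Solving (det = 84.0000): k = -0.43526, ln C = 1.34916, so C = exp(1.34916) = 3.85418.

k = -0.435, C = 3.854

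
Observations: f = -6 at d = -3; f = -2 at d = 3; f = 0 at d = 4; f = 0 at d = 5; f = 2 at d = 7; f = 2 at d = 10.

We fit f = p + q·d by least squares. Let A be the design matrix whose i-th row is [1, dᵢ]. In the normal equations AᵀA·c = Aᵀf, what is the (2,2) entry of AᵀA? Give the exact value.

Row 2 ↔ basis d, column 2 ↔ basis d, so (AᵀA)_{2,2} = Σᵢ (d)·(d) = (-3)·(-3) + (3)·(3) + (4)·(4) + (5)·(5) + (7)·(7) + (10)·(10) = 208.

208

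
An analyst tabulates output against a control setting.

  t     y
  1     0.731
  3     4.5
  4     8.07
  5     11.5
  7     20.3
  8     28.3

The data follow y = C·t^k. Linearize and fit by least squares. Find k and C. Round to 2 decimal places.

Let Y = ln y. Fitting Y = k·ln t + ln C by least squares:
XᵀX = [[13.8297, 8.1197]; [8.1197, 6]], rhs = [21.2877, 12.0747]ᵀ  (here Σln t = 8.1197, Σ(ln t)² = 13.8297, Σln y = 12.0747, Σln t·ln y = 21.2877).
Slope k = (n·Σln t·ln y − Σln t·Σln y)/(n·Σ(ln t)² − (Σln t)²) = (6·21.2877 − 8.1197·12.0747)/17.0487 = 1.74107; ln C = (Σln y − k·Σln t)/n = -0.34371, so C = exp(-0.34371) = 0.70913.

k = 1.74, C = 0.71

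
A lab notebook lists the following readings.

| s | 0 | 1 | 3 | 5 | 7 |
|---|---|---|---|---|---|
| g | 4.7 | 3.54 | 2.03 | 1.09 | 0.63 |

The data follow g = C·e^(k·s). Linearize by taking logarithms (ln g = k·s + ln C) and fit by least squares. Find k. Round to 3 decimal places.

k = -0.289

Taking logs, ln g = k·s + ln C, so regress ln g on s.
XᵀX = [[84.0000, 16.0000]; [16.0000, 5]], rhs = [0.5849, 3.1439]ᵀ  (here Σs = 16.0000, Σ(s)² = 84.0000, Σln g = 3.1439, Σs·ln g = 0.5849).
Slope k = (n·Σs·ln g − Σs·Σln g)/(n·Σ(s)² − (Σs)²) = (5·0.5849 − 16.0000·3.1439)/164.0000 = -0.28889; ln C = (Σln g − k·Σs)/n = 1.55321.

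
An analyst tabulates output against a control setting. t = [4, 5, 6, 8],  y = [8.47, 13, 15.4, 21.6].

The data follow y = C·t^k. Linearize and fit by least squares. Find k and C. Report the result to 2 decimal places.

k = 1.31, C = 1.45

Taking logs, ln y = k·ln t + ln C, so regress ln y on ln t.
Σln t = 6.8669, Σ(ln t)² = 12.0466, Σln y = 10.5085, Σln t·ln y = 18.3788.
Equations: 12.0466·k + 6.8669·ln C = 18.3788;  6.8669·k + 4·ln C = 10.5085.
Δ = 12.0466·4 − (6.8669)² = 1.0316; k = (18.3788·4 − 6.8669·10.5085)/1.0316 = 1.31235, ln C = (12.0466·10.5085 − 6.8669·18.3788)/1.0316 = 0.37418, so C = exp(0.37418) = 1.45380.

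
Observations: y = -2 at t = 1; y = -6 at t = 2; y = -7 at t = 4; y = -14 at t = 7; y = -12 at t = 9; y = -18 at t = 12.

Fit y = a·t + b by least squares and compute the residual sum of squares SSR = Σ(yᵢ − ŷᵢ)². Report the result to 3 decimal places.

SSR = 14.741

With design matrix M, MᵀM = [[295, 35]; [35, 6]] and Mᵀy = [-464, -59]ᵀ.
Determinant 295·6 − 35² = 545.
a = ((-464)·6 − 35·(-59))/545 = -719/545; b = (295·(-59) − 35·(-464))/545 = -233/109.
Residuals: 794/545, -667/545, 226/545, -1432/545, 1096/545, -17/545; SSR = 8034/545.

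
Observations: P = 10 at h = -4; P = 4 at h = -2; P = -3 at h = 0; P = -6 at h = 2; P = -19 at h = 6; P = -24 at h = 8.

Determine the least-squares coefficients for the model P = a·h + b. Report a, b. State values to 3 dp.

a = -2.820, b = -1.634

Forming XᵀX = [[124, 10]; [10, 6]] and XᵀP = [-366, -38]ᵀ gives XᵀX·[a, b]ᵀ = XᵀP.
Δ = 124·6 − 10² = 644.
a = ((-366)·6 − 10·(-38))/644 = -454/161; b = (124·(-38) − 10·(-366))/644 = -263/161.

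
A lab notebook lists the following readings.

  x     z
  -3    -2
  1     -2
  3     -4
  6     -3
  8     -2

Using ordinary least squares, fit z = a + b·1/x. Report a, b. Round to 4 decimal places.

a = -2.5838, b = -0.0626

Normal-equation sums: Σ1 = 5, Σ1/x = 31/24, Σ1/x·1/x = 81/64.
And Σz = -13, Σ1/x·z = -41/12.
So AᵀA·[a, b]ᵀ = Aᵀz: [[5, 31/24]; [31/24, 81/64]]·[a, b]ᵀ = [-13, -41/12]ᵀ.
Eliminating b: (81/64)·(row 1) − (31/24)·(row 2) gives (671/144)·a = (81/64)·(-13) − (31/24)·(-41/12) = -6935/576, so a = -6935/2684.
Then b = ((-41/12) − (31/24)·(-6935/2684))/(81/64) = -42/671.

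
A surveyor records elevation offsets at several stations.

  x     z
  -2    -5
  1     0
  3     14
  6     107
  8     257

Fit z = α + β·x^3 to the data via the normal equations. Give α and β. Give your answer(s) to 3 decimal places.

α = -0.553, β = 0.502

Sums needed: Σ1 = 5, Σx^3 = 748, Σx^3·x^3 = 309594.
Moment sums: Σz = 373, Σx^3·z = 155114.
So MᵀM·[α, β]ᵀ = Mᵀz: [[5, 748]; [748, 309594]]·[α, β]ᵀ = [373, 155114]ᵀ.
Δ = 5·309594 − 748² = 988466.
α = (373·309594 − 748·155114)/988466 = -273355/494233; β = (5·155114 − 748·373)/988466 = 248283/494233.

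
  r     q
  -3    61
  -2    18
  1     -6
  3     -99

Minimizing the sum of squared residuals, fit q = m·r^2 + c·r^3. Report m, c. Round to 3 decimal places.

Entries of MᵀM: Σr^2·r^2 = 179, Σr^2·r^3 = -31, Σr^3·r^3 = 1523.
For Mᵀq: Σr^2·q = -276, Σr^3·q = -4470.
Normal equations: [[179, -31]; [-31, 1523]]·[m, c]ᵀ = [-276, -4470]ᵀ.
det = 179·1523 − (-31)² = 271656.
m = ((-276)·1523 − (-31)·(-4470))/271656 = -31051/15092; c = (179·(-4470) − (-31)·(-276))/271656 = -44927/15092.

m = -2.057, c = -2.977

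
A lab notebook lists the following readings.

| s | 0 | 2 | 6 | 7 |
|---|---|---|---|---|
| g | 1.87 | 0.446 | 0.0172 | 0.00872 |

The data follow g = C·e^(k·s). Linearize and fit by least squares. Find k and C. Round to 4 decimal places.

k = -0.7782, C = 1.9578

Let Y = ln g. Fitting Y = k·s + ln C by least squares:
XᵀX = [[89.0000, 15.0000]; [15.0000, 4]], rhs = [-59.1869, -8.9865]ᵀ  (here Σs = 15.0000, Σ(s)² = 89.0000, Σln g = -8.9865, Σs·ln g = -59.1869).
Solving (det = 131.0000): k = -0.77825, ln C = 0.67181, so C = exp(0.67181) = 1.95777.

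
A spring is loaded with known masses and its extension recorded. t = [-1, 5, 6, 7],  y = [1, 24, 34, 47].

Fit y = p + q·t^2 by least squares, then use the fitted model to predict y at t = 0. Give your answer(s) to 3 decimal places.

ŷ = 0.006

Compute the Gram sums: Σ1 = 4, Σt^2 = 111, Σt^2·t^2 = 4323.
For Mᵀy: Σy = 106, Σt^2·y = 4128.
Normal equations: [[4, 111]; [111, 4323]]·[p, q]ᵀ = [106, 4128]ᵀ.
Δ = 4·4323 − 111² = 4971.
p = (106·4323 − 111·4128)/4971 = 10/1657; q = (4·4128 − 111·106)/4971 = 1582/1657.
At t = 0: ŷ = (10/1657)·(1) + (1582/1657)·(0) = 10/1657.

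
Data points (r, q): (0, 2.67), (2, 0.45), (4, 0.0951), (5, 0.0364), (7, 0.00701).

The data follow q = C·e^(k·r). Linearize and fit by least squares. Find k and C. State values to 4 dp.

Linearized form: ln q = k·r + ln C. From the 5 transformed points,
Σr = 18.0000, Σ(r)² = 94.0000, Σln q = -10.4429, Σr·ln q = -62.2972.
Normal system: [[94.0000, 18.0000]; [18.0000, 5]]·[k, ln C]ᵀ = [-62.2972, -10.4429]ᵀ.
Solving (det = 146.0000): k = -0.84599, ln C = 0.95699, so C = exp(0.95699) = 2.60384.

k = -0.8460, C = 2.6038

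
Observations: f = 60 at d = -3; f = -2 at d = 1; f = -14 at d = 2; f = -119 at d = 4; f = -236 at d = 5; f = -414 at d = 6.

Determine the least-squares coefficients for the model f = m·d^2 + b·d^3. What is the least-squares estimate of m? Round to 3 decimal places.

The normal system XᵀX·[m, b]ᵀ = Xᵀf is [[2275, 11715]; [11715, 67171]]·[m, b]ᵀ = [-22226, -128274]ᵀ.
Determinant 2275·67171 − 11715² = 15572800.
m = ((-22226)·67171 − 11715·(-128274))/15572800 = 152926/243325; b = (2275·(-128274) − 11715·(-22226))/15572800 = -98268/48665.

m = 0.628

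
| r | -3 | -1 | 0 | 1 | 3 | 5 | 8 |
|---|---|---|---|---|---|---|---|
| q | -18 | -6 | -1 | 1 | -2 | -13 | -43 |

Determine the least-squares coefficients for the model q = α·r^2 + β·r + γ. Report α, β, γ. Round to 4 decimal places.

Entries of AᵀA: Σr^2·r^2 = 4885, Σr^2·r = 637, Σr^2 = 109, Σr·r = 109, Σr = 13, Σ1 = 7.
For Aᵀq: Σr^2·q = -3262, Σr·q = -354, Σq = -82.
Solving the 3×3 system (Gaussian elimination) gives α = -7855/7938, β = 64073/23814, γ = -15508/11907.

α = -0.9895, β = 2.6906, γ = -1.3024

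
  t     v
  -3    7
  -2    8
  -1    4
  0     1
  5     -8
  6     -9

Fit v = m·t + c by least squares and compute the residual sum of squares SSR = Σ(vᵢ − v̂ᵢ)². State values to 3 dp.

AᵀA·[m, c]ᵀ = Aᵀv reads: 75·m + 5·c = -135;  5·m + 6·c = 3.
(Σt·t = 75, Σt = 5, Σ1 = 6, Σt·v = -135, Σv = 3.)
Eliminating c: 6·(row 1) − 5·(row 2) gives 425·m = 6·(-135) − 5·3 = -825, so m = -33/17.
Then c = (3 − 5·(-33/17))/6 = 36/17.
Residuals: -16/17, 2, -1/17, -19/17, -7/17, 9/17; SSR = 112/17.

SSR = 6.588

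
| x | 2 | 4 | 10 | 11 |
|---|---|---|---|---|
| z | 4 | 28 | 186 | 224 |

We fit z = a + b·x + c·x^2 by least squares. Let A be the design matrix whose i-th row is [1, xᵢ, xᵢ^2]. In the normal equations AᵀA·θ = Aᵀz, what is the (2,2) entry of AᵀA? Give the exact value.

Row 2 ↔ basis x, column 2 ↔ basis x, so (AᵀA)_{2,2} = Σᵢ (x)·(x) = (2)·(2) + (4)·(4) + (10)·(10) + (11)·(11) = 241.

241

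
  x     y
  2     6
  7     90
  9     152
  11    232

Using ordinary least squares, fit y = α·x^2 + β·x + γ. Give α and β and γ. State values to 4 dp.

Forming AᵀA = [[23619, 2411, 255]; [2411, 255, 29]; [255, 29, 4]] and Aᵀy = [44818, 4562, 480]ᵀ gives AᵀA·[α, β, γ]ᵀ = Aᵀy.
Solving the 3×3 system (Gaussian elimination) gives α = 27901/13358, β = -27575/13358, γ = 12095/6679.

α = 2.0887, β = -2.0643, γ = 1.8109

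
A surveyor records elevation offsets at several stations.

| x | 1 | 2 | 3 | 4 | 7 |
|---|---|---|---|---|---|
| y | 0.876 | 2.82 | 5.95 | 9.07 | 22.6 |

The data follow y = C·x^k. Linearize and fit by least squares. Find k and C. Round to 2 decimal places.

Let Y = ln y. Fitting Y = k·ln x + ln C by least squares:
Σln x = 5.1240, Σ(ln x)² = 7.3958, Σln y = 8.0107, Σln x·ln y = 11.8019.
Normal system: [[7.3958, 5.1240]; [5.1240, 5]]·[k, ln C]ᵀ = [11.8019, 8.0107]ᵀ.
Solving (det = 10.7239): k = 1.67504, ln C = -0.11444, so C = exp(-0.11444) = 0.89187.

k = 1.68, C = 0.89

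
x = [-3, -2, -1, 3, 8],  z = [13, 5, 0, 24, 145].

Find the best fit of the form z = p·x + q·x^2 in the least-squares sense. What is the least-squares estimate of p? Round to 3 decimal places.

p = 1.782

Sums needed: Σx·x = 87, Σx·x^2 = 503, Σx^2·x^2 = 4275.
Right-hand side: Σx·z = 1183, Σx^2·z = 9633.
Normal equations: [[87, 503]; [503, 4275]]·[p, q]ᵀ = [1183, 9633]ᵀ.
Eliminating q: 4275·(row 1) − 503·(row 2) gives 118916·p = 4275·1183 − 503·9633 = 211926, so p = 105963/59458.
Then q = (9633 − 503·(105963/59458))/4275 = 121511/59458.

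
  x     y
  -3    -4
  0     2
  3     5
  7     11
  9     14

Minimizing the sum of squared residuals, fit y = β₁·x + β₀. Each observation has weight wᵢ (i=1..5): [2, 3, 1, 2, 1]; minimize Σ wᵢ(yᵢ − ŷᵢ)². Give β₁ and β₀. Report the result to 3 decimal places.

Entries of MᵀWM: Σwᵢ·x·x = 206, Σwᵢ·x = 20, Σwᵢ·1 = 9.
For MᵀWy: Σwᵢ·x·y = 319, Σwᵢ·y = 39.
So MᵀWM·[β₁, β₀]ᵀ = MᵀWy: [[206, 20]; [20, 9]]·[β₁, β₀]ᵀ = [319, 39]ᵀ.
Δ = 206·9 − 20² = 1454.
β₁ = (319·9 − 20·39)/1454 = 2091/1454; β₀ = (206·39 − 20·319)/1454 = 827/727.

β₁ = 1.438, β₀ = 1.138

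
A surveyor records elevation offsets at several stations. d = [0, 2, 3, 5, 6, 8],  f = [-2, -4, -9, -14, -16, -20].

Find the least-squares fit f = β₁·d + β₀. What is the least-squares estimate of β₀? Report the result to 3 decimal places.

Forming MᵀM = [[138, 24]; [24, 6]] and Mᵀf = [-361, -65]ᵀ gives MᵀM·[β₁, β₀]ᵀ = Mᵀf.
Eliminating β₀: 6·(row 1) − 24·(row 2) gives 252·β₁ = 6·(-361) − 24·(-65) = -606, so β₁ = -101/42.
Then β₀ = ((-65) − 24·(-101/42))/6 = -17/14.

β₀ = -1.214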